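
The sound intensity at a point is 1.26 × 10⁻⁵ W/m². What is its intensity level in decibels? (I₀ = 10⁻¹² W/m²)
β = 10·log₁₀(I/I₀) = 71 dB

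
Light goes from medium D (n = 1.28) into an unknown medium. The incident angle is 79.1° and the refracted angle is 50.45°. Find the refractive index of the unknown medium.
n₂ = n₁·sin θ₁ / sin θ₂ = 1.63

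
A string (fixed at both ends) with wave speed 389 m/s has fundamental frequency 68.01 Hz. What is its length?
L = v/(2f₁) = 2.86 m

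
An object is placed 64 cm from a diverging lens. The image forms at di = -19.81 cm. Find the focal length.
1/f = 1/do + 1/di → f = -28.69 cm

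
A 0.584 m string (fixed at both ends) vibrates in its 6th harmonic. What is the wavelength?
λₙ = 2L/n = 0.1947 m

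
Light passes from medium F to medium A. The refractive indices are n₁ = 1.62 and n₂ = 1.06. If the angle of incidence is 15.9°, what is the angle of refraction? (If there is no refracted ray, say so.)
sin θ₂ = (n₁/n₂)·sin θ₁ = 0.4187 → θ₂ = 24.75°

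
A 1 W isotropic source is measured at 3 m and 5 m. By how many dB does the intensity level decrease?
Δβ = 20·log₁₀(r₂/r₁) = 4.437 dB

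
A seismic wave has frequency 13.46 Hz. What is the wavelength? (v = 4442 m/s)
λ = v/f = 330 m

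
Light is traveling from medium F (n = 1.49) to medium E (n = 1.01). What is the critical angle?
θc = arcsin(n₂/n₁) = 42.68°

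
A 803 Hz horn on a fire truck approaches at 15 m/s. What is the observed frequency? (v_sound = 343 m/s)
f_obs = f·v/(v − v_s) = 839.7 Hz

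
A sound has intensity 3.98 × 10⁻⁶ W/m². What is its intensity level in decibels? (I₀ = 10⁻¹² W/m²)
β = 10·log₁₀(I/I₀) = 66 dB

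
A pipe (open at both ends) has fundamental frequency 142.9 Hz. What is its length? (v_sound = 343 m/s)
L = v/(2f₁) = 1.2 m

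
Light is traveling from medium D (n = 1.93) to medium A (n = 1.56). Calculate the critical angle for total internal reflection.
θc = arcsin(n₂/n₁) = 53.93°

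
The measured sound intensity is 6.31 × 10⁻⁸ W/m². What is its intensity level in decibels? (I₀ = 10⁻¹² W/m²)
β = 10·log₁₀(I/I₀) = 48 dB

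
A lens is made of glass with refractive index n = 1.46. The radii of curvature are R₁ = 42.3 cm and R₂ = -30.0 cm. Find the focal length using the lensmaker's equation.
1/f = (n − 1)(1/R₁ − 1/R₂) → f = 38.16 cm (converging lens)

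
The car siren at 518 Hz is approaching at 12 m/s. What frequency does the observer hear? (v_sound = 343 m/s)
f_obs = f·v/(v − v_s) = 536.8 Hz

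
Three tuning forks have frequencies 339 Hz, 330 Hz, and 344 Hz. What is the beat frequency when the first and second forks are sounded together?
9 Hz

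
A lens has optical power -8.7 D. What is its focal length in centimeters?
f = 1/P = -11.49 cm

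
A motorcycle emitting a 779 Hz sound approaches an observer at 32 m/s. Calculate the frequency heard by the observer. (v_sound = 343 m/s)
f_obs = f·v/(v − v_s) = 859.2 Hz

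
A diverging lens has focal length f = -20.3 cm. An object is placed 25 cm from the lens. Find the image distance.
1/di = 1/f − 1/do → di = -11.2 cm (virtual image)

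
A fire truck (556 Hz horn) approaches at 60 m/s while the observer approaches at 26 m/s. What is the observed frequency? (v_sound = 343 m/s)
f_obs = f·(v + v_o)/(v − v_s) = 725 Hz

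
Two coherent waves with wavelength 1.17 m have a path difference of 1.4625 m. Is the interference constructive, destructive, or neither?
neither (partial) — path difference = 1.25λ, neither a whole number of wavelengths nor an odd multiple of λ/2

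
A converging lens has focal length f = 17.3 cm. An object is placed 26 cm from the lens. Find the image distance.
1/di = 1/f − 1/do → di = 51.7 cm (real image)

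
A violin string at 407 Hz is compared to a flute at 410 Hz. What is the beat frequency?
3 Hz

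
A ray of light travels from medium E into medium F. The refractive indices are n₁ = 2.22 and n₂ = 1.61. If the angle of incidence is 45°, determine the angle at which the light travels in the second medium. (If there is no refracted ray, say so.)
sin θ₂ = (n₁/n₂)·sin θ₁ = 0.975 → θ₂ = 77.17°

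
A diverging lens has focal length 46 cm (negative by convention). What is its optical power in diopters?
P = 1/f = -2.174 D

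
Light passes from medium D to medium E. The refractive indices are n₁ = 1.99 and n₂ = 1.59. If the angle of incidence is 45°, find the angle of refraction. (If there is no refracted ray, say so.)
sin θ₂ = (n₁/n₂)·sin θ₁ = 0.885 → θ₂ = 62.25°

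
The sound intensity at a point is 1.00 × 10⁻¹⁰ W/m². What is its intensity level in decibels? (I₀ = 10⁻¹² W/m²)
β = 10·log₁₀(I/I₀) = 20 dB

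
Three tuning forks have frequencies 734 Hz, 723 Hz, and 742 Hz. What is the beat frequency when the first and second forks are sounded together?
11 Hz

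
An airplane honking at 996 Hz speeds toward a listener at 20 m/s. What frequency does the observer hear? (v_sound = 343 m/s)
f_obs = f·v/(v − v_s) = 1058 Hz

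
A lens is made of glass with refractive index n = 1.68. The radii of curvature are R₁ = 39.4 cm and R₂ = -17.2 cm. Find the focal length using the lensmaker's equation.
1/f = (n − 1)(1/R₁ − 1/R₂) → f = 17.61 cm (converging lens)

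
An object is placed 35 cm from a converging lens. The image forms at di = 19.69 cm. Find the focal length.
1/f = 1/do + 1/di → f = 12.6 cm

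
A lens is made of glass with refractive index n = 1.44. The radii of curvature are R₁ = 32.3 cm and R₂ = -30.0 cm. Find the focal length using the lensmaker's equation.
1/f = (n − 1)(1/R₁ − 1/R₂) → f = 35.35 cm (converging lens)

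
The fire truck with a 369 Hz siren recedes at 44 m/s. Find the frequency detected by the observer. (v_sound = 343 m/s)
f_obs = f·v/(v + v_s) = 327 Hz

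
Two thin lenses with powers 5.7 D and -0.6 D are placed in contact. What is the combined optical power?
P_total = P₁ + P₂ = 5.1 D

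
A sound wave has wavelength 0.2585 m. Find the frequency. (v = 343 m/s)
f = v/λ = 1327 Hz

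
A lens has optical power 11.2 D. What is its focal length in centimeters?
f = 1/P = 8.929 cm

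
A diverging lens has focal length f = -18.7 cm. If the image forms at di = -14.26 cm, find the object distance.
1/do = 1/f − 1/di → do = 60.06 cm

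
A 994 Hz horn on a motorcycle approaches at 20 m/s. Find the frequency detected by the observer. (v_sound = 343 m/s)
f_obs = f·v/(v − v_s) = 1056 Hz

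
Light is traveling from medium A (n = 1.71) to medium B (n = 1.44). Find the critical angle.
θc = arcsin(n₂/n₁) = 57.36°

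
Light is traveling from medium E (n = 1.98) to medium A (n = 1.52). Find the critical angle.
θc = arcsin(n₂/n₁) = 50.15°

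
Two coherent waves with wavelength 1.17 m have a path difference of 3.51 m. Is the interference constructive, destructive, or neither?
constructive — path difference = 3λ, a whole number of wavelengths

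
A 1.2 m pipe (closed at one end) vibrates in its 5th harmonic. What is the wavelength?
λₙ = 4L/n = 0.96 m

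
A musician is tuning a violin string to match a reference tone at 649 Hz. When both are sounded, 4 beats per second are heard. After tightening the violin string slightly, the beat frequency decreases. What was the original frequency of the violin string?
645 Hz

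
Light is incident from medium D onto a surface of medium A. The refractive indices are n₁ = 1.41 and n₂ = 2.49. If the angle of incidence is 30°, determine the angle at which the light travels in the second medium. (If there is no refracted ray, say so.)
sin θ₂ = (n₁/n₂)·sin θ₁ = 0.2831 → θ₂ = 16.45°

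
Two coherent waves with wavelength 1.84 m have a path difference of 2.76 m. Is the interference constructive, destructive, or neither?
destructive — path difference = 1.5λ, an odd multiple of λ/2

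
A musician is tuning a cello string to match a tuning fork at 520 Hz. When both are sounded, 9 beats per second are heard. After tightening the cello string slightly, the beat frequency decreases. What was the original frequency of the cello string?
511 Hz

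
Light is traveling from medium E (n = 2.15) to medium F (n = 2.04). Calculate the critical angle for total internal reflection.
θc = arcsin(n₂/n₁) = 71.59°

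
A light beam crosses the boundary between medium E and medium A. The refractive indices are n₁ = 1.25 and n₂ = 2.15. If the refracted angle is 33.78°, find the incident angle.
sin θ₁ = (n₂/n₁)·sin θ₂ → θ₁ = 73°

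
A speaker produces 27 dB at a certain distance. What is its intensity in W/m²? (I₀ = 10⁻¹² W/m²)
I = I₀·10^(β/10) = 5.01 × 10⁻¹⁰ W/m²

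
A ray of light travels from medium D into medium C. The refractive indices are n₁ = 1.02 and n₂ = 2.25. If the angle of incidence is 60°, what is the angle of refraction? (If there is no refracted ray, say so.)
sin θ₂ = (n₁/n₂)·sin θ₁ = 0.3926 → θ₂ = 23.12°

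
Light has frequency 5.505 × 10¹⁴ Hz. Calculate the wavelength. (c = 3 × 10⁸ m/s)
λ = c/f = 545 nm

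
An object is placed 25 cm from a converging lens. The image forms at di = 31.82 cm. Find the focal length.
1/f = 1/do + 1/di → f = 14 cm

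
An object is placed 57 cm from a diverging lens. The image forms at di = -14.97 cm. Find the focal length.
1/f = 1/do + 1/di → f = -20.3 cm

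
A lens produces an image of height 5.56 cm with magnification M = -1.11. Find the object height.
ho = |hi|/|M| = 5.009 cm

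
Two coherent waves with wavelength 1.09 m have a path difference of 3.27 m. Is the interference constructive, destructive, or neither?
constructive — path difference = 3λ, a whole number of wavelengths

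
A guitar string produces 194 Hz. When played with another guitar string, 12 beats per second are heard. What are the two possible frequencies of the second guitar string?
f₂ = 194 ± 12 Hz → 206 Hz or 182 Hz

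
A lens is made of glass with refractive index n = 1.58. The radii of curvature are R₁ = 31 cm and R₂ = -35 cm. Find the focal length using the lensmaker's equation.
1/f = (n − 1)(1/R₁ − 1/R₂) → f = 28.34 cm (converging lens)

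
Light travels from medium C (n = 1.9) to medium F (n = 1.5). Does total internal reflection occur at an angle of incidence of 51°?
θc = arcsin(n₂/n₁) = 52.14°; 51° < θc, so no — the ray refracts.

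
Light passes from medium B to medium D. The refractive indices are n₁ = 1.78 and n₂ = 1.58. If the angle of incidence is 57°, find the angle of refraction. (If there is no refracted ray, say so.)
sin θ₂ = (n₁/n₂)·sin θ₁ = 0.9448 → θ₂ = 70.88°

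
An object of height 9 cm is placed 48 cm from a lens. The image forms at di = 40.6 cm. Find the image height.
hi = (-di/do) × ho = -7.612 cm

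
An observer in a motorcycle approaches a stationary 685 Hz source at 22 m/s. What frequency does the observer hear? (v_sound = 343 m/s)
f_obs = f·(v + v_o)/v = 728.9 Hz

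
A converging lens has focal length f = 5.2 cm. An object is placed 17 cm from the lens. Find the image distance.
1/di = 1/f − 1/do → di = 7.492 cm (real image)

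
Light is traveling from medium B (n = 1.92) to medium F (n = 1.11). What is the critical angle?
θc = arcsin(n₂/n₁) = 35.32°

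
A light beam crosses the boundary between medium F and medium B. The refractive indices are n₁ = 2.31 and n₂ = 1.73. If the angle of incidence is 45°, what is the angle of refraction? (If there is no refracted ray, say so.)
sin θ₂ = (n₁/n₂)·sin θ₁ = 0.9442 → θ₂ = 70.76°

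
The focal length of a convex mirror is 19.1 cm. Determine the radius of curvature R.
R = 2|f| = 38.2 cm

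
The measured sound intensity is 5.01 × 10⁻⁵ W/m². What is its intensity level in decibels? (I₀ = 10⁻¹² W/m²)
β = 10·log₁₀(I/I₀) = 77 dB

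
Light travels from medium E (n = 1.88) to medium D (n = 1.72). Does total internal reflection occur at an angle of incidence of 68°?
θc = arcsin(n₂/n₁) = 66.19°; 68° > θc, so yes — total internal reflection.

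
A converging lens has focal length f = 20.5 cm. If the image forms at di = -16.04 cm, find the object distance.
1/do = 1/f − 1/di → do = 8.999 cm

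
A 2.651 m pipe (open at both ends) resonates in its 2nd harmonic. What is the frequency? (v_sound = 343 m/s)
fₙ = nv/(2L) = 129.4 Hz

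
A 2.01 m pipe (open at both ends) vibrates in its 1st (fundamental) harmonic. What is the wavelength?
λₙ = 2L/n = 4.02 m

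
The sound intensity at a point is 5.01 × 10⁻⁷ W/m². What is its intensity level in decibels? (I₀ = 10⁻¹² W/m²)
β = 10·log₁₀(I/I₀) = 57 dB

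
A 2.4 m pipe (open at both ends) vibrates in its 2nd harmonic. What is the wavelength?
λₙ = 2L/n = 2.4 m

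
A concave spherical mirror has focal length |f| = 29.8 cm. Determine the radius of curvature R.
R = 2|f| = 59.6 cm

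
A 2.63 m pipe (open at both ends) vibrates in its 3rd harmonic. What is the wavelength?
λₙ = 2L/n = 1.753 m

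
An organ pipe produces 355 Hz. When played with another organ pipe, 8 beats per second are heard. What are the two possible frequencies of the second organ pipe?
f₂ = 355 ± 8 Hz → 363 Hz or 347 Hz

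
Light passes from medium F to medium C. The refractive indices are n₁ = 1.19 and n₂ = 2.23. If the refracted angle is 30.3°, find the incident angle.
sin θ₁ = (n₂/n₁)·sin θ₂ → θ₁ = 70.99°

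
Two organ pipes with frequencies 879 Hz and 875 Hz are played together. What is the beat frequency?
4 Hz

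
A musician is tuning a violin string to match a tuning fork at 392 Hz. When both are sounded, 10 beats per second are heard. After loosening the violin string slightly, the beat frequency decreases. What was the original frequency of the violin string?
402 Hz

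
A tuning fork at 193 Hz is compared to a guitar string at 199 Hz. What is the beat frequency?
6 Hz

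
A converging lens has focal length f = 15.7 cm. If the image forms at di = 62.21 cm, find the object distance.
1/do = 1/f − 1/di → do = 21 cm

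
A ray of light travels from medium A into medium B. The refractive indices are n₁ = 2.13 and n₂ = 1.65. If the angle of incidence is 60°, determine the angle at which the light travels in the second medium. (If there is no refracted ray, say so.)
sin θ₂ = (n₁/n₂)·sin θ₁ = 1.118 > 1, so there is no refracted ray — the light undergoes total internal reflection.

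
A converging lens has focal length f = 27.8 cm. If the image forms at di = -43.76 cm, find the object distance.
1/do = 1/f − 1/di → do = 17 cm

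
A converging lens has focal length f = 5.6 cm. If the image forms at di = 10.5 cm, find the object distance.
1/do = 1/f − 1/di → do = 12 cm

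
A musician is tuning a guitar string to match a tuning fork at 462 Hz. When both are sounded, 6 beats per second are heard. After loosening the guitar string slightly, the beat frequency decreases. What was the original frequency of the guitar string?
468 Hz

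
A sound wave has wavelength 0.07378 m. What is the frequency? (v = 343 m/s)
f = v/λ = 4649 Hz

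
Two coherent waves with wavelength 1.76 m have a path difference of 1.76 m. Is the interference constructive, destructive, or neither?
constructive — path difference = 1λ, a whole number of wavelengths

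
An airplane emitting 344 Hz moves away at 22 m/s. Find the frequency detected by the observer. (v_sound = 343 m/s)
f_obs = f·v/(v + v_s) = 323.3 Hz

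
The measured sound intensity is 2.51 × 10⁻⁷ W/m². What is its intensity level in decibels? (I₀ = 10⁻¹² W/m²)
β = 10·log₁₀(I/I₀) = 54 dB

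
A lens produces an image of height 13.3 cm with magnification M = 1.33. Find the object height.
ho = |hi|/|M| = 10 cm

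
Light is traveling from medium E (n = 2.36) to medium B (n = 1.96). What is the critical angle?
θc = arcsin(n₂/n₁) = 56.15°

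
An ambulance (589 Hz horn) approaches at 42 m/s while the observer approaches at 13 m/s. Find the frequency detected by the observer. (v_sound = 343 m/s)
f_obs = f·(v + v_o)/(v − v_s) = 696.6 Hz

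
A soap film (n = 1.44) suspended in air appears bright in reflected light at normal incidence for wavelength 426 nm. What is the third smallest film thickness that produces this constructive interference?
2nt = (m − ½)λ with m = 3 → t = (m − ½)λ/(2n) = 369.8 nm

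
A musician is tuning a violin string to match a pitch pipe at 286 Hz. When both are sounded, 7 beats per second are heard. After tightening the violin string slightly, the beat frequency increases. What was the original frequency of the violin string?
293 Hz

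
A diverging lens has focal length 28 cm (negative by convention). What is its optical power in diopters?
P = 1/f = -3.571 D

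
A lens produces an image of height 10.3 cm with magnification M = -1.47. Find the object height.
ho = |hi|/|M| = 7.007 cm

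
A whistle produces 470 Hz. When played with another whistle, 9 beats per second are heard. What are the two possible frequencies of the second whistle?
f₂ = 470 ± 9 Hz → 479 Hz or 461 Hz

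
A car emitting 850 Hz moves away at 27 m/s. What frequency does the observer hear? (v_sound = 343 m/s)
f_obs = f·v/(v + v_s) = 788 Hz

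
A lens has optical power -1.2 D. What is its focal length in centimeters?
f = 1/P = -83.33 cm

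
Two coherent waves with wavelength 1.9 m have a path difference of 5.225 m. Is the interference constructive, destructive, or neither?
neither (partial) — path difference = 2.75λ, neither a whole number of wavelengths nor an odd multiple of λ/2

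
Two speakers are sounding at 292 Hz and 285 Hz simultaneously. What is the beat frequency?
7 Hz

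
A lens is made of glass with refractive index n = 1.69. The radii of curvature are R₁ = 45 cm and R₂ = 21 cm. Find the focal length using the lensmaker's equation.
1/f = (n − 1)(1/R₁ − 1/R₂) → f = -57.07 cm (diverging lens)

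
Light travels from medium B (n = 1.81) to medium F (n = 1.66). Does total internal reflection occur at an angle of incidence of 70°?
θc = arcsin(n₂/n₁) = 66.51°; 70° > θc, so yes — total internal reflection.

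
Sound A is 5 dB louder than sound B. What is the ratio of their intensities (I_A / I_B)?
I_A/I_B = 10^(Δβ/10) = 3.162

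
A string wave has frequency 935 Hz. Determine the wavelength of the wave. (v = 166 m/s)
λ = v/f = 0.1775 m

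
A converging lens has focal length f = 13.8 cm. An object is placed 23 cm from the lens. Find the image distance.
1/di = 1/f − 1/do → di = 34.5 cm (real image)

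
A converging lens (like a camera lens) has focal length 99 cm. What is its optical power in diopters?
P = 1/f = 1.01 D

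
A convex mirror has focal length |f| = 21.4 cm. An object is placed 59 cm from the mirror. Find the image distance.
f = −21.4 cm (convex); 1/di = 1/f − 1/do → di = -15.7 cm (virtual image, behind mirror)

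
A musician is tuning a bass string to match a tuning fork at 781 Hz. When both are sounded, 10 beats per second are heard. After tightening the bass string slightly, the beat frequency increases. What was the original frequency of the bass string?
791 Hz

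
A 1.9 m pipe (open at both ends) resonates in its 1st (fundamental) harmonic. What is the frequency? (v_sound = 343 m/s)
fₙ = nv/(2L) = 90.26 Hz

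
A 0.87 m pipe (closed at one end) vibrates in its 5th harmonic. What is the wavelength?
λₙ = 4L/n = 0.696 m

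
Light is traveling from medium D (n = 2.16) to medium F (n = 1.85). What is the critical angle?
θc = arcsin(n₂/n₁) = 58.92°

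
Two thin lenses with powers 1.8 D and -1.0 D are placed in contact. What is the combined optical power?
P_total = P₁ + P₂ = 0.8 D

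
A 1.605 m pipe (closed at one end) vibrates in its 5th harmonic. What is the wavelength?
λₙ = 4L/n = 1.284 m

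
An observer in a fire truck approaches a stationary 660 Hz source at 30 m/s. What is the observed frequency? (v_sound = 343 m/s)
f_obs = f·(v + v_o)/v = 717.7 Hz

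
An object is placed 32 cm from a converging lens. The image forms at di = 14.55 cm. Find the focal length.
1/f = 1/do + 1/di → f = 10 cm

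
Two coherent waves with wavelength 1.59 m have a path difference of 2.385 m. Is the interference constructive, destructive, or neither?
destructive — path difference = 1.5λ, an odd multiple of λ/2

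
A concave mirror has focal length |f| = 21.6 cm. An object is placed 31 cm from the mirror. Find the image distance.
f = +21.6 cm (concave); 1/di = 1/f − 1/do → di = 71.23 cm (real image, in front of mirror)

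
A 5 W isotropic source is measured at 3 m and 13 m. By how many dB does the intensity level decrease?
Δβ = 20·log₁₀(r₂/r₁) = 12.74 dB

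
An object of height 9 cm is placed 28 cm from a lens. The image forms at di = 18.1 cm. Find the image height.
hi = (-di/do) × ho = -5.818 cm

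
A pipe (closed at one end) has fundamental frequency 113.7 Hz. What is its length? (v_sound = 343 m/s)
L = v/(4f₁) = 0.7542 m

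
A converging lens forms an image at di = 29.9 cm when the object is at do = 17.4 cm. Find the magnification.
M = −di/do = -1.718 (inverted image)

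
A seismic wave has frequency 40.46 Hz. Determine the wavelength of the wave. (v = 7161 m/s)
λ = v/f = 177 m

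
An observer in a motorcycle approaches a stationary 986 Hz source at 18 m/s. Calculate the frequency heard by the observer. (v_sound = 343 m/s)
f_obs = f·(v + v_o)/v = 1038 Hz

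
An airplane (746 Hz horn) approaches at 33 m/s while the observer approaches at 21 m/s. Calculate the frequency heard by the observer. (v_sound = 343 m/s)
f_obs = f·(v + v_o)/(v − v_s) = 875.9 Hz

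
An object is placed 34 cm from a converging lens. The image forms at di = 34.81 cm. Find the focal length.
1/f = 1/do + 1/di → f = 17.2 cm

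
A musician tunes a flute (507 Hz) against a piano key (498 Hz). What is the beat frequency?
9 Hz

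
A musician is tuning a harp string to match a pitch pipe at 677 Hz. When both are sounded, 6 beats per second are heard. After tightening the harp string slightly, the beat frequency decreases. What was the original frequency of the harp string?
671 Hz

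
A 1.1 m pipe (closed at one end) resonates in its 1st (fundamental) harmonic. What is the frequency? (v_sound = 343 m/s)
fₙ = nv/(4L) = 77.95 Hz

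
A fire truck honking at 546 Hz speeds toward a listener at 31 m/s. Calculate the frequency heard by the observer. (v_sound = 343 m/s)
f_obs = f·v/(v − v_s) = 600.2 Hz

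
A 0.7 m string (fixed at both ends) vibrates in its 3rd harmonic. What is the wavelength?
λₙ = 2L/n = 0.4667 m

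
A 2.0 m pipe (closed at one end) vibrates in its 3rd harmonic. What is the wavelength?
λₙ = 4L/n = 2.667 m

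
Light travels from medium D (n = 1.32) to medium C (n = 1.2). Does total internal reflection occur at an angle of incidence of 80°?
θc = arcsin(n₂/n₁) = 65.38°; 80° > θc, so yes — total internal reflection.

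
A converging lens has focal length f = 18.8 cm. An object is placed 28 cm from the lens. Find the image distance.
1/di = 1/f − 1/do → di = 57.22 cm (real image)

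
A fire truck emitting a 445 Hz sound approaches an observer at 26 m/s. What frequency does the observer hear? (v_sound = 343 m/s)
f_obs = f·v/(v − v_s) = 481.5 Hz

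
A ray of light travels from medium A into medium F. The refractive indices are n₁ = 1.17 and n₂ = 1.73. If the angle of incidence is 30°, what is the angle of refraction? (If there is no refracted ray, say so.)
sin θ₂ = (n₁/n₂)·sin θ₁ = 0.3382 → θ₂ = 19.76°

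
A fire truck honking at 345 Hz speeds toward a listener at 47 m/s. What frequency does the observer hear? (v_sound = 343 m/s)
f_obs = f·v/(v − v_s) = 399.8 Hz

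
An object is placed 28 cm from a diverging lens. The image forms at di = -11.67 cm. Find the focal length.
1/f = 1/do + 1/di → f = -20.01 cm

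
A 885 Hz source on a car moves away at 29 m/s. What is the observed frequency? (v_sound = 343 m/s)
f_obs = f·v/(v + v_s) = 816 Hz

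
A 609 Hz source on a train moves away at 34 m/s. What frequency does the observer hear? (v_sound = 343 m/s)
f_obs = f·v/(v + v_s) = 554.1 Hz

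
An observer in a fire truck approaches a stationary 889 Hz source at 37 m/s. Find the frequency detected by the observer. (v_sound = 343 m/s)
f_obs = f·(v + v_o)/v = 984.9 Hz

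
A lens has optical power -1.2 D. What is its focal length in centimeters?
f = 1/P = -83.33 cm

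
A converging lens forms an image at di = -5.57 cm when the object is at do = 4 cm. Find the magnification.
M = −di/do = 1.393 (upright image)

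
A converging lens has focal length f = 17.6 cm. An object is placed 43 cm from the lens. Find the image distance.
1/di = 1/f − 1/do → di = 29.8 cm (real image)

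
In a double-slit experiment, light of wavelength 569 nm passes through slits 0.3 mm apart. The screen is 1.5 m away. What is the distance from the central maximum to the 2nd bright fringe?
y = mλL/d = 5.69 mm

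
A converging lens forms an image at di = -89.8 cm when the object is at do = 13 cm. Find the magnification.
M = −di/do = 6.908 (upright image)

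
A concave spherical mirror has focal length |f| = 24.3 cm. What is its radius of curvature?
R = 2|f| = 48.6 cm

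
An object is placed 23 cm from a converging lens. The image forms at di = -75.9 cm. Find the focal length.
1/f = 1/do + 1/di → f = 33 cm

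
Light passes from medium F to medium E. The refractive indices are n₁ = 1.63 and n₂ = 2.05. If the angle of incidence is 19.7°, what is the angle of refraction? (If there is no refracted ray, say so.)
sin θ₂ = (n₁/n₂)·sin θ₁ = 0.268 → θ₂ = 15.55°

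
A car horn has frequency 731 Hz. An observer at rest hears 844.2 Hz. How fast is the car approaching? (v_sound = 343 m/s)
v_s = v·(1 − f/f_obs) = 45.99 m/s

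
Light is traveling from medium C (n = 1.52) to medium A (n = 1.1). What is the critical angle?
θc = arcsin(n₂/n₁) = 46.36°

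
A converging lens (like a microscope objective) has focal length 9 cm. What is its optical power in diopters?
P = 1/f = 11.11 D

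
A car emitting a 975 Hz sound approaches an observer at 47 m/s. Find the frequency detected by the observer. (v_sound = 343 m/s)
f_obs = f·v/(v − v_s) = 1130 Hz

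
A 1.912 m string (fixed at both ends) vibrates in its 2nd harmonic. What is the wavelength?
λₙ = 2L/n = 1.912 m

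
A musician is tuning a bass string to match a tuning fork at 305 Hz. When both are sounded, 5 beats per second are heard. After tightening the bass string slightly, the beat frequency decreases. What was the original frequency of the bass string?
300 Hz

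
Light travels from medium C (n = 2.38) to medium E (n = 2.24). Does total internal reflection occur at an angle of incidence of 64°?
θc = arcsin(n₂/n₁) = 70.25°; 64° < θc, so no — the ray refracts.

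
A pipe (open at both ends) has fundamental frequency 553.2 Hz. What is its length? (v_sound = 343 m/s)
L = v/(2f₁) = 0.31 m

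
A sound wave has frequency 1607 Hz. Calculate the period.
T = 1/f = 6.223 × 10⁻⁴ s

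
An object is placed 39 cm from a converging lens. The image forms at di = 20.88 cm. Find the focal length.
1/f = 1/do + 1/di → f = 13.6 cm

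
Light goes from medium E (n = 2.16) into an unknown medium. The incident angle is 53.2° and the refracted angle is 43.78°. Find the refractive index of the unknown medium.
n₂ = n₁·sin θ₁ / sin θ₂ = 2.5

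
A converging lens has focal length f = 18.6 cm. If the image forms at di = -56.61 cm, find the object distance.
1/do = 1/f − 1/di → do = 14 cm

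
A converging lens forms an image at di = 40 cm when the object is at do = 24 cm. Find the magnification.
M = −di/do = -1.667 (inverted image)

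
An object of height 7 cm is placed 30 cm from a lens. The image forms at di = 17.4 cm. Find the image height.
hi = (-di/do) × ho = -4.06 cm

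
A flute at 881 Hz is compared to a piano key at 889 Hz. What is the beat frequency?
8 Hz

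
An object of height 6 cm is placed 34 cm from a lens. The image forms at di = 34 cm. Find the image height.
hi = (-di/do) × ho = -6 cm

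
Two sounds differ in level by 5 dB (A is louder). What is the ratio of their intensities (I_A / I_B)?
I_A/I_B = 10^(Δβ/10) = 3.162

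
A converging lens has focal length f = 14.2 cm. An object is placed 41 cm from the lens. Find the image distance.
1/di = 1/f − 1/do → di = 21.72 cm (real image)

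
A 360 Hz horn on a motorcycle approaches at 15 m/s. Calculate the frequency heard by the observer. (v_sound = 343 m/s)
f_obs = f·v/(v − v_s) = 376.5 Hz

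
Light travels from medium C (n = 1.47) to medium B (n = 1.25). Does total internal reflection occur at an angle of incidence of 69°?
θc = arcsin(n₂/n₁) = 58.25°; 69° > θc, so yes — total internal reflection.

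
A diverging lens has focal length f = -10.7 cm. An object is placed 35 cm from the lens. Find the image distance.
1/di = 1/f − 1/do → di = -8.195 cm (virtual image)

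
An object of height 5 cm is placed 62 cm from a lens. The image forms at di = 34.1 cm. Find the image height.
hi = (-di/do) × ho = -2.75 cm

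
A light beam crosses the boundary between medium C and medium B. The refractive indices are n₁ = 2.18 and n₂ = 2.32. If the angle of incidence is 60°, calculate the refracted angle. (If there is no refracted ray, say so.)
sin θ₂ = (n₁/n₂)·sin θ₁ = 0.8138 → θ₂ = 54.47°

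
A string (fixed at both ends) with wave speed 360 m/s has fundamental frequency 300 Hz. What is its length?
L = v/(2f₁) = 0.6 m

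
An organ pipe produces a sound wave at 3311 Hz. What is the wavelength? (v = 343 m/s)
λ = v/f = 0.1036 m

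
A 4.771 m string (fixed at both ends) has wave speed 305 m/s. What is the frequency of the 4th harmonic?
fₙ = nv/(2L) = 127.9 Hz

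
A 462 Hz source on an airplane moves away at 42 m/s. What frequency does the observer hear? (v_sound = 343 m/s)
f_obs = f·v/(v + v_s) = 411.6 Hz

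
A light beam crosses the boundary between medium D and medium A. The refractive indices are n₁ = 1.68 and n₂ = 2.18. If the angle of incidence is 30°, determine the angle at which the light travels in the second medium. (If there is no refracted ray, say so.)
sin θ₂ = (n₁/n₂)·sin θ₁ = 0.3853 → θ₂ = 22.66°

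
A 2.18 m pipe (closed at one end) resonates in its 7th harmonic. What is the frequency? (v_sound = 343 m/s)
fₙ = nv/(4L) = 275.3 Hz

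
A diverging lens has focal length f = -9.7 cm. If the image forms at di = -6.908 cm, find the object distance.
1/do = 1/f − 1/di → do = 24 cm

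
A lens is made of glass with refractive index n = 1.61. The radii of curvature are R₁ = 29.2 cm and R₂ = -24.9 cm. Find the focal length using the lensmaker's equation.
1/f = (n − 1)(1/R₁ − 1/R₂) → f = 22.03 cm (converging lens)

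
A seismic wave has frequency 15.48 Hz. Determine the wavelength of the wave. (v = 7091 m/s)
λ = v/f = 458.1 m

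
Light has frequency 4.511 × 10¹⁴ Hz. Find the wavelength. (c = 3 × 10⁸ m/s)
λ = c/f = 665 nm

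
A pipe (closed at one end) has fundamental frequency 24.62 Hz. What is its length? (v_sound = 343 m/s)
L = v/(4f₁) = 3.483 m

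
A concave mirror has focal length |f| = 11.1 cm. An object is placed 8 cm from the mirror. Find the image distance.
f = +11.1 cm (concave); 1/di = 1/f − 1/do → di = -28.65 cm (virtual image, behind mirror)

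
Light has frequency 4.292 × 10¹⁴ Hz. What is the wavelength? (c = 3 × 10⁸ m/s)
λ = c/f = 699 nm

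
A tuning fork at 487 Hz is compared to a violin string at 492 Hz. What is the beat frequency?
5 Hz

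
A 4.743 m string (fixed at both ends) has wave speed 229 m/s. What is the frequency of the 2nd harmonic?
fₙ = nv/(2L) = 48.28 Hz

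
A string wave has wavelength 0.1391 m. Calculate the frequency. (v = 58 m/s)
f = v/λ = 417 Hz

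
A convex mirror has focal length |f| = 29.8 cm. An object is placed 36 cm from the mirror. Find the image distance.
f = −29.8 cm (convex); 1/di = 1/f − 1/do → di = -16.3 cm (virtual image, behind mirror)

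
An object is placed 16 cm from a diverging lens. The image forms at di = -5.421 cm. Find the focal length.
1/f = 1/do + 1/di → f = -8.199 cm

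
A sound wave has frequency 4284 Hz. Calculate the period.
T = 1/f = 2.334 × 10⁻⁴ s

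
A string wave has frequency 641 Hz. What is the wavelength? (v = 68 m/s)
λ = v/f = 0.1061 m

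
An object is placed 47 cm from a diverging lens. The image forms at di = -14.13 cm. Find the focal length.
1/f = 1/do + 1/di → f = -20.2 cm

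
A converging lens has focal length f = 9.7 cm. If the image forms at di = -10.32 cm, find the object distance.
1/do = 1/f − 1/di → do = 5 cm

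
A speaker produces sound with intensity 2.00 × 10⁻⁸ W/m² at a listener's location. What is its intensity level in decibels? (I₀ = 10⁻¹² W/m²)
β = 10·log₁₀(I/I₀) = 43.01 dB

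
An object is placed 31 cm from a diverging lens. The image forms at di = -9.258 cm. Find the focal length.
1/f = 1/do + 1/di → f = -13.2 cm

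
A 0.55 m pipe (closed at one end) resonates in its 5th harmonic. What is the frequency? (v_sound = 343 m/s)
fₙ = nv/(4L) = 779.5 Hz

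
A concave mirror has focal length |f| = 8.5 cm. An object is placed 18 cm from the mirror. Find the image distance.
f = +8.5 cm (concave); 1/di = 1/f − 1/do → di = 16.11 cm (real image, in front of mirror)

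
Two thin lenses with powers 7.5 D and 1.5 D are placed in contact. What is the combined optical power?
P_total = P₁ + P₂ = 9.0 D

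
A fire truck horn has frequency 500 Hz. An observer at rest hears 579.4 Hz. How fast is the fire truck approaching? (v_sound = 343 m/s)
v_s = v·(1 − f/f_obs) = 47 m/s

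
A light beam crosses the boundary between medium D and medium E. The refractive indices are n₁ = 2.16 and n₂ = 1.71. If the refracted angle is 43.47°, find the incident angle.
sin θ₁ = (n₂/n₁)·sin θ₂ → θ₁ = 33°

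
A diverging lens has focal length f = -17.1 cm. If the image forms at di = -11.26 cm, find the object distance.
1/do = 1/f − 1/di → do = 32.97 cm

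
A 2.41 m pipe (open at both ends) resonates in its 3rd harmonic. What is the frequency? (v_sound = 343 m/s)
fₙ = nv/(2L) = 213.5 Hz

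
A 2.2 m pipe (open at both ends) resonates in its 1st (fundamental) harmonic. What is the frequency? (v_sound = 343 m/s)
fₙ = nv/(2L) = 77.95 Hz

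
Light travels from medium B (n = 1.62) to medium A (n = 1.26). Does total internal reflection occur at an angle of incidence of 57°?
θc = arcsin(n₂/n₁) = 51.06°; 57° > θc, so yes — total internal reflection.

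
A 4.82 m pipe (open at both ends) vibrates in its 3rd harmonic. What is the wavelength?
λₙ = 2L/n = 3.213 m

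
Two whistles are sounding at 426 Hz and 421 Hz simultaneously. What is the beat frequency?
5 Hz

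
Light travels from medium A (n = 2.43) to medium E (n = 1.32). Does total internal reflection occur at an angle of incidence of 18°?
θc = arcsin(n₂/n₁) = 32.9°; 18° < θc, so no — the ray refracts.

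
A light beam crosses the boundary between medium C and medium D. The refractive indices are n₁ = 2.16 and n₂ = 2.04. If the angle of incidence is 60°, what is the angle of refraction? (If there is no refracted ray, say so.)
sin θ₂ = (n₁/n₂)·sin θ₁ = 0.917 → θ₂ = 66.49°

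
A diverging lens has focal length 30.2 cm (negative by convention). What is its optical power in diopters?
P = 1/f = -3.311 D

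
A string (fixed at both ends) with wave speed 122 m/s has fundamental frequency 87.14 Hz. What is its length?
L = v/(2f₁) = 0.7 m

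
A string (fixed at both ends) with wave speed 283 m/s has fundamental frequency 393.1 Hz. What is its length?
L = v/(2f₁) = 0.36 m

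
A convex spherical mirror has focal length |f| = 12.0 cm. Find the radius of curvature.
R = 2|f| = 24 cm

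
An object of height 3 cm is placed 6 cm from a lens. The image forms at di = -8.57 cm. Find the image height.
hi = (-di/do) × ho = 4.285 cm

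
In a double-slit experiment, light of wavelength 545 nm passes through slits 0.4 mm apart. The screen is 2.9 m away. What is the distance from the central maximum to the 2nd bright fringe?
y = mλL/d = 7.902 mm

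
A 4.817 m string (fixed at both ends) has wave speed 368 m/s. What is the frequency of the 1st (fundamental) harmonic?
fₙ = nv/(2L) = 38.2 Hz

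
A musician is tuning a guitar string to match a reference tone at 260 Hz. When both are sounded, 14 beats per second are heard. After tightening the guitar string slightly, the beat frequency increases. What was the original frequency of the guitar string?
274 Hz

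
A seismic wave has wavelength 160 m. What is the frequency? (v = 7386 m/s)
f = v/λ = 46.16 Hz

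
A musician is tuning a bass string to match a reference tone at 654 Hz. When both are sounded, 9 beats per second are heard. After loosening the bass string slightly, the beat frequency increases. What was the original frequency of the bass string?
645 Hz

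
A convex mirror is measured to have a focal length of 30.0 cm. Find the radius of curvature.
R = 2|f| = 60 cm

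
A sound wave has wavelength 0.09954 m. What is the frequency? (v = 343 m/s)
f = v/λ = 3446 Hz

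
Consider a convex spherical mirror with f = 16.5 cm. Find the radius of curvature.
R = 2|f| = 33 cm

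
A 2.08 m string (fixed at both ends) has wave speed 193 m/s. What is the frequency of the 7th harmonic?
fₙ = nv/(2L) = 324.8 Hz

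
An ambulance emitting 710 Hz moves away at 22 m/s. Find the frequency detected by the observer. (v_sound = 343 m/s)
f_obs = f·v/(v + v_s) = 667.2 Hz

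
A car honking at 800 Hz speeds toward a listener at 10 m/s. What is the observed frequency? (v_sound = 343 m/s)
f_obs = f·v/(v − v_s) = 824 Hz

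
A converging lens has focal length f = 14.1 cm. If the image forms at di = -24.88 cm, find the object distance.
1/do = 1/f − 1/di → do = 9 cm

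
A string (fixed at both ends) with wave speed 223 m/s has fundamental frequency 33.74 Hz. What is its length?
L = v/(2f₁) = 3.305 m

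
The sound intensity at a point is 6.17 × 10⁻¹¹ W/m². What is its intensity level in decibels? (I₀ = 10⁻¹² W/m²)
β = 10·log₁₀(I/I₀) = 17.9 dB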